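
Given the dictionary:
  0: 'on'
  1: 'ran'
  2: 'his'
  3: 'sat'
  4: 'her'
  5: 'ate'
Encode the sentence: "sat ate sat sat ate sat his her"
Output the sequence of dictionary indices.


Look up each word in the dictionary:
  'sat' -> 3
  'ate' -> 5
  'sat' -> 3
  'sat' -> 3
  'ate' -> 5
  'sat' -> 3
  'his' -> 2
  'her' -> 4

Encoded: [3, 5, 3, 3, 5, 3, 2, 4]


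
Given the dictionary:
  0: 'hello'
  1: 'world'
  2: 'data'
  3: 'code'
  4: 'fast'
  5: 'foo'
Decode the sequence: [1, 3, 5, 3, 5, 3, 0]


Look up each index in the dictionary:
  1 -> 'world'
  3 -> 'code'
  5 -> 'foo'
  3 -> 'code'
  5 -> 'foo'
  3 -> 'code'
  0 -> 'hello'

Decoded: "world code foo code foo code hello"


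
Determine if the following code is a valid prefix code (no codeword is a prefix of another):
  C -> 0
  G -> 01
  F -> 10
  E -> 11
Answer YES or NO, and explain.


Checking each pair (does one codeword prefix another?):
  C='0' vs G='01': prefix -- VIOLATION

NO -- this is NOT a valid prefix code. C (0) is a prefix of G (01).


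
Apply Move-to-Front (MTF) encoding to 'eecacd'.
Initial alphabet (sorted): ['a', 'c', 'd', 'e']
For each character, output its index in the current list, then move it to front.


MTF encoding:
'e': index 3 in ['a', 'c', 'd', 'e'] -> ['e', 'a', 'c', 'd']
'e': index 0 in ['e', 'a', 'c', 'd'] -> ['e', 'a', 'c', 'd']
'c': index 2 in ['e', 'a', 'c', 'd'] -> ['c', 'e', 'a', 'd']
'a': index 2 in ['c', 'e', 'a', 'd'] -> ['a', 'c', 'e', 'd']
'c': index 1 in ['a', 'c', 'e', 'd'] -> ['c', 'a', 'e', 'd']
'd': index 3 in ['c', 'a', 'e', 'd'] -> ['d', 'c', 'a', 'e']


Output: [3, 0, 2, 2, 1, 3]


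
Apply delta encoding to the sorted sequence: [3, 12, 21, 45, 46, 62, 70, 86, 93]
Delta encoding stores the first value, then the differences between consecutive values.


First value: 3
Deltas:
  12 - 3 = 9
  21 - 12 = 9
  45 - 21 = 24
  46 - 45 = 1
  62 - 46 = 16
  70 - 62 = 8
  86 - 70 = 16
  93 - 86 = 7


Delta encoded: [3, 9, 9, 24, 1, 16, 8, 16, 7]


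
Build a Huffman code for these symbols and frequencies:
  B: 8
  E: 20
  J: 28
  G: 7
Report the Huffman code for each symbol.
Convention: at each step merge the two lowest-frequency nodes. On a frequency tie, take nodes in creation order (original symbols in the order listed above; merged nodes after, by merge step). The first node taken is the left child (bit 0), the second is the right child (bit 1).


Huffman tree construction:
Step 1: Merge G(7) + B(8) = 15
Step 2: Merge (G+B)(15) + E(20) = 35
Step 3: Merge J(28) + ((G+B)+E)(35) = 63
Read each symbol's code off the tree from the root (left child = 0, right child = 1).

Codes:
  B: 101 (length 3)
  E: 11 (length 2)
  J: 0 (length 1)
  G: 100 (length 3)
Average code length: 113/63 = 1.7937 bits/symbol


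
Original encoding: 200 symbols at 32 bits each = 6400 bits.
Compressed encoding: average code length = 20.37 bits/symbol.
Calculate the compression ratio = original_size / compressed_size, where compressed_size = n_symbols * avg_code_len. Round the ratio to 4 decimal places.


original_size = n_symbols * orig_bits = 200 * 32 = 6400 bits
compressed_size = n_symbols * avg_code_len = 200 * 20.37 = 4074.0 bits
ratio = original_size / compressed_size = 6400 / 4074.0 = 1.5709

Compression ratio = 1.5709


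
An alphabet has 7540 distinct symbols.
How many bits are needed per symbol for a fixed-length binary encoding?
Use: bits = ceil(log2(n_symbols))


log2(7540) = 12.8803
Bracket: 2^12 = 4096 < 7540 <= 2^13 = 8192
So ceil(log2(7540)) = 13

bits = ceil(log2(7540)) = ceil(12.8803) = 13 bits


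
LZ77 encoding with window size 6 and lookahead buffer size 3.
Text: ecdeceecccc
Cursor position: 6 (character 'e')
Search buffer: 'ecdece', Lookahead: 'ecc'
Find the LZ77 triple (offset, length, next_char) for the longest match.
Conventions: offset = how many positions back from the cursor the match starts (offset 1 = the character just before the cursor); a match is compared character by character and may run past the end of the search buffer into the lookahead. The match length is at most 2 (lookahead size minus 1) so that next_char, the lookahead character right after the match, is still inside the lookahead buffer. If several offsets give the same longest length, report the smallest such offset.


Try each offset into the search buffer:
  offset=1 (pos 5, char 'e'): match length 1
  offset=2 (pos 4, char 'c'): match length 0
  offset=3 (pos 3, char 'e'): match length 2
  offset=4 (pos 2, char 'd'): match length 0
  offset=5 (pos 1, char 'c'): match length 0
  offset=6 (pos 0, char 'e'): match length 2
Longest match has length 2, found at offsets 3, 6; take the smallest, offset 3.
next_char = character at position 6 + 2 = 8 -> 'c'

Best match: offset=3, length=2 (matching 'ec' starting at position 3)
LZ77 triple: (3, 2, 'c')


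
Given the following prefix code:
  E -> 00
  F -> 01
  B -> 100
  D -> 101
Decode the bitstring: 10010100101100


Decoding step by step:
Bits 100 -> B
Bits 101 -> D
Bits 00 -> E
Bits 101 -> D
Bits 100 -> B


Decoded message: BDEDB


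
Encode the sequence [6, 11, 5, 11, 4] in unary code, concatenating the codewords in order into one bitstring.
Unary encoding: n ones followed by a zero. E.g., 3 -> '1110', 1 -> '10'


Encode each number as n ones followed by a terminating 0:
  6 -> 1111110 (7 bits)
  11 -> 111111111110 (12 bits)
  5 -> 111110 (6 bits)
  11 -> 111111111110 (12 bits)
  4 -> 11110 (5 bits)
Total length = 7 + 12 + 6 + 12 + 5 = 42 bits.

Unary([6, 11, 5, 11, 4]) = 111111011111111111011111011111111111011110 (42 bits)


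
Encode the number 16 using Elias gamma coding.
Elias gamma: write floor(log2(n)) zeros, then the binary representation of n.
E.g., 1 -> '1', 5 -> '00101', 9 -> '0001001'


num_bits = floor(log2(16)) + 1 = 5
leading_zeros = num_bits - 1 = 4
binary(16) = 10000

Elias gamma(16) = '0000' + '10000' = 000010000 (9 bits)


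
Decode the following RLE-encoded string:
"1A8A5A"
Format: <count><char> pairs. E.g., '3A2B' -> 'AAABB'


Expanding each <count><char> pair:
  1A -> 'A'
  8A -> 'AAAAAAAA'
  5A -> 'AAAAA'

Decoded = AAAAAAAAAAAAAA


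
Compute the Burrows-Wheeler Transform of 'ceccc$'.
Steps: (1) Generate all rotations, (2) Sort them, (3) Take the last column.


Rotations (sorted):
  0: $ceccc -> last char: c
  1: c$cecc -> last char: c
  2: cc$cec -> last char: c
  3: ccc$ce -> last char: e
  4: ceccc$ -> last char: $
  5: eccc$c -> last char: c


BWT = ccce$c


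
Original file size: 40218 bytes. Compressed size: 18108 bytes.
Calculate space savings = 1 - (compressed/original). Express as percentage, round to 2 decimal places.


ratio = compressed/original = 18108/40218 = 0.450246
savings = 1 - ratio = 1 - 0.450246 = 0.549754
as a percentage: 0.549754 * 100 = 54.98%

Space savings = 1 - 18108/40218 = 54.98%


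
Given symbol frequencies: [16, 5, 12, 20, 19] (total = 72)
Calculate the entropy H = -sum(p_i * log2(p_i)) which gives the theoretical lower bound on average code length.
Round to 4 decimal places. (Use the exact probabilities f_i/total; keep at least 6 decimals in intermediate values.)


Per-symbol terms -p_i * log2(p_i) with p_i = f_i/72:
  p = 16/72 = 0.222222: log2(p) = -2.169925, -p*log2(p) = 0.482206
  p = 5/72 = 0.069444: log2(p) = -3.847997, -p*log2(p) = 0.267222
  p = 12/72 = 0.166667: log2(p) = -2.584963, -p*log2(p) = 0.430827
  p = 20/72 = 0.277778: log2(p) = -1.847997, -p*log2(p) = 0.513332
  p = 19/72 = 0.263889: log2(p) = -1.921997, -p*log2(p) = 0.507194
H = 0.482206 + 0.267222 + 0.430827 + 0.513332 + 0.507194 = 2.200781

H = 2.2008 bits/symbol


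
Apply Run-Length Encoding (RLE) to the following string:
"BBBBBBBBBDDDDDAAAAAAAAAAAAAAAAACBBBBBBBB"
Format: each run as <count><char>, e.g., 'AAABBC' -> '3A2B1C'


Scanning runs left to right:
  i=0: run of 'B' x 9 -> '9B'
  i=9: run of 'D' x 5 -> '5D'
  i=14: run of 'A' x 17 -> '17A'
  i=31: run of 'C' x 1 -> '1C'
  i=32: run of 'B' x 8 -> '8B'

RLE = 9B5D17A1C8B


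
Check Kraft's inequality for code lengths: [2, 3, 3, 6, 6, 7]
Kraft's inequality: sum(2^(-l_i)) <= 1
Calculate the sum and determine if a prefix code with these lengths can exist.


Sum = 2^(-2) + 2^(-3) + 2^(-3) + 2^(-6) + 2^(-6) + 2^(-7)
    = 0.25 + 0.125 + 0.125 + 0.015625 + 0.015625 + 0.0078125
    = 69/128 = 0.5390625
Since 0.5390625 <= 1, Kraft's inequality IS satisfied.
A prefix code with these lengths CAN exist.

Kraft sum = 0.5390625. Satisfied.


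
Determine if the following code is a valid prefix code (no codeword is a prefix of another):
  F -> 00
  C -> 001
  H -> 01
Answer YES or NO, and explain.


Checking each pair (does one codeword prefix another?):
  F='00' vs C='001': prefix -- VIOLATION

NO -- this is NOT a valid prefix code. F (00) is a prefix of C (001).


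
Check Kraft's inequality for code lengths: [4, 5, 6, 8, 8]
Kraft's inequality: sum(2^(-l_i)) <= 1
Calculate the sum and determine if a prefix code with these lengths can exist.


Sum = 2^(-4) + 2^(-5) + 2^(-6) + 2^(-8) + 2^(-8)
    = 0.0625 + 0.03125 + 0.015625 + 0.00390625 + 0.00390625
    = 30/256 = 0.1171875
Since 0.1171875 <= 1, Kraft's inequality IS satisfied.
A prefix code with these lengths CAN exist.

Kraft sum = 0.1171875. Satisfied.


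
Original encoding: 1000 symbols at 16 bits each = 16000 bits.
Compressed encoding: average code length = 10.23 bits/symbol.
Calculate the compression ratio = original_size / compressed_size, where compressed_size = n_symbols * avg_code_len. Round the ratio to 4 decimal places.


original_size = n_symbols * orig_bits = 1000 * 16 = 16000 bits
compressed_size = n_symbols * avg_code_len = 1000 * 10.23 = 10230.0 bits
ratio = original_size / compressed_size = 16000 / 10230.0 = 1.564

Compression ratio = 1.564


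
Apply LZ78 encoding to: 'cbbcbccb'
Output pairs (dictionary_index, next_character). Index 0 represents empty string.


LZ78 encoding steps:
Dictionary: {0: ''}
Step 1: w='' (idx 0), next='c' -> output (0, 'c'), add 'c' as idx 1
Step 2: w='' (idx 0), next='b' -> output (0, 'b'), add 'b' as idx 2
Step 3: w='b' (idx 2), next='c' -> output (2, 'c'), add 'bc' as idx 3
Step 4: w='bc' (idx 3), next='c' -> output (3, 'c'), add 'bcc' as idx 4
Step 5: w='b' (idx 2), end of input -> output (2, '')


Encoded: [(0, 'c'), (0, 'b'), (2, 'c'), (3, 'c'), (2, '')]


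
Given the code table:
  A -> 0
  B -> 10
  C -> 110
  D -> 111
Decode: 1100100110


Decoding:
110 -> C
0 -> A
10 -> B
0 -> A
110 -> C


Result: CABAC


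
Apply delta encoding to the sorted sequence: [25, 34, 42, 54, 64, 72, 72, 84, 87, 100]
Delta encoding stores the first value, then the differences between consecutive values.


First value: 25
Deltas:
  34 - 25 = 9
  42 - 34 = 8
  54 - 42 = 12
  64 - 54 = 10
  72 - 64 = 8
  72 - 72 = 0
  84 - 72 = 12
  87 - 84 = 3
  100 - 87 = 13


Delta encoded: [25, 9, 8, 12, 10, 8, 0, 12, 3, 13]


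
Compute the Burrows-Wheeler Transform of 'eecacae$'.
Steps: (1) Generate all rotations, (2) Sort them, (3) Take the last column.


Rotations (sorted):
  0: $eecacae -> last char: e
  1: acae$eec -> last char: c
  2: ae$eecac -> last char: c
  3: cacae$ee -> last char: e
  4: cae$eeca -> last char: a
  5: e$eecaca -> last char: a
  6: ecacae$e -> last char: e
  7: eecacae$ -> last char: $


BWT = ecceaae$


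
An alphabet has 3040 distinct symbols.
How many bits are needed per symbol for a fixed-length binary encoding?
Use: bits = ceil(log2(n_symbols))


log2(3040) = 11.5699
Bracket: 2^11 = 2048 < 3040 <= 2^12 = 4096
So ceil(log2(3040)) = 12

bits = ceil(log2(3040)) = ceil(11.5699) = 12 bits


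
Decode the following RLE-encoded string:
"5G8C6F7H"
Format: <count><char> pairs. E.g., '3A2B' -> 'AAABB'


Expanding each <count><char> pair:
  5G -> 'GGGGG'
  8C -> 'CCCCCCCC'
  6F -> 'FFFFFF'
  7H -> 'HHHHHHH'

Decoded = GGGGGCCCCCCCCFFFFFFHHHHHHH


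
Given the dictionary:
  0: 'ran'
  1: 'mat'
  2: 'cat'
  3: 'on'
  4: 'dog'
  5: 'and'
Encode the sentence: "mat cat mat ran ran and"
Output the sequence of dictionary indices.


Look up each word in the dictionary:
  'mat' -> 1
  'cat' -> 2
  'mat' -> 1
  'ran' -> 0
  'ran' -> 0
  'and' -> 5

Encoded: [1, 2, 1, 0, 0, 5]


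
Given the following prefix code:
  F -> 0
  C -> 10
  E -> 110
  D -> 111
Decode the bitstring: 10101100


Decoding step by step:
Bits 10 -> C
Bits 10 -> C
Bits 110 -> E
Bits 0 -> F


Decoded message: CCEF


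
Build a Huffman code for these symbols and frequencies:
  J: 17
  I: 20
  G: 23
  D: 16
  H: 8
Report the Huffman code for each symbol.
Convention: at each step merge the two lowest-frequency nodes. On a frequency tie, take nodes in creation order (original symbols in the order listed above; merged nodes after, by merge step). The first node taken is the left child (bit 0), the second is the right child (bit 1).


Huffman tree construction:
Step 1: Merge H(8) + D(16) = 24
Step 2: Merge J(17) + I(20) = 37
Step 3: Merge G(23) + (H+D)(24) = 47
Step 4: Merge (J+I)(37) + (G+(H+D))(47) = 84
Read each symbol's code off the tree from the root (left child = 0, right child = 1).

Codes:
  J: 00 (length 2)
  I: 01 (length 2)
  G: 10 (length 2)
  D: 111 (length 3)
  H: 110 (length 3)
Average code length: 192/84 = 2.2857 bits/symbol


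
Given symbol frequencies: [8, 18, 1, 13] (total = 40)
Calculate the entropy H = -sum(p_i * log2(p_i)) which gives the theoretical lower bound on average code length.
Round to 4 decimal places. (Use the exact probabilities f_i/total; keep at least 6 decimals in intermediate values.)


Per-symbol terms -p_i * log2(p_i) with p_i = f_i/40:
  p = 8/40 = 0.200000: log2(p) = -2.321928, -p*log2(p) = 0.464386
  p = 18/40 = 0.450000: log2(p) = -1.152003, -p*log2(p) = 0.518401
  p = 1/40 = 0.025000: log2(p) = -5.321928, -p*log2(p) = 0.133048
  p = 13/40 = 0.325000: log2(p) = -1.621488, -p*log2(p) = 0.526984
H = 0.464386 + 0.518401 + 0.133048 + 0.526984 = 1.642819

H = 1.6428 bits/symbol


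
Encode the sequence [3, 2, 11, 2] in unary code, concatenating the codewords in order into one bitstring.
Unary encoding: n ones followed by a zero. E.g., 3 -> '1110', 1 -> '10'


Encode each number as n ones followed by a terminating 0:
  3 -> 1110 (4 bits)
  2 -> 110 (3 bits)
  11 -> 111111111110 (12 bits)
  2 -> 110 (3 bits)
Total length = 4 + 3 + 12 + 3 = 22 bits.

Unary([3, 2, 11, 2]) = 1110110111111111110110 (22 bits)


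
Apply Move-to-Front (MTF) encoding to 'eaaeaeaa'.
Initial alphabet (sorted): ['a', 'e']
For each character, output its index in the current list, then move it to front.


MTF encoding:
'e': index 1 in ['a', 'e'] -> ['e', 'a']
'a': index 1 in ['e', 'a'] -> ['a', 'e']
'a': index 0 in ['a', 'e'] -> ['a', 'e']
'e': index 1 in ['a', 'e'] -> ['e', 'a']
'a': index 1 in ['e', 'a'] -> ['a', 'e']
'e': index 1 in ['a', 'e'] -> ['e', 'a']
'a': index 1 in ['e', 'a'] -> ['a', 'e']
'a': index 0 in ['a', 'e'] -> ['a', 'e']


Output: [1, 1, 0, 1, 1, 1, 1, 0]


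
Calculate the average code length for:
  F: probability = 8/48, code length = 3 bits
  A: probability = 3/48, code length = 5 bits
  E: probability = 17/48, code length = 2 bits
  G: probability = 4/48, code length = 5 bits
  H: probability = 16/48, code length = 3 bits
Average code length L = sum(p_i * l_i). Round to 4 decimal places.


Weighted contributions p_i * l_i:
  F: (8/48) * 3 = 24/48
  A: (3/48) * 5 = 15/48
  E: (17/48) * 2 = 34/48
  G: (4/48) * 5 = 20/48
  H: (16/48) * 3 = 48/48
Sum = (24 + 15 + 34 + 20 + 48)/48 = 141/48

L = 141/48 = 2.9375 bits/symbol


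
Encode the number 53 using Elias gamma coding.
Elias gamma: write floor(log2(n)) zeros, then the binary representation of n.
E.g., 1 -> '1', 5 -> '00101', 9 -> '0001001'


num_bits = floor(log2(53)) + 1 = 6
leading_zeros = num_bits - 1 = 5
binary(53) = 110101

Elias gamma(53) = '00000' + '110101' = 00000110101 (11 bits)


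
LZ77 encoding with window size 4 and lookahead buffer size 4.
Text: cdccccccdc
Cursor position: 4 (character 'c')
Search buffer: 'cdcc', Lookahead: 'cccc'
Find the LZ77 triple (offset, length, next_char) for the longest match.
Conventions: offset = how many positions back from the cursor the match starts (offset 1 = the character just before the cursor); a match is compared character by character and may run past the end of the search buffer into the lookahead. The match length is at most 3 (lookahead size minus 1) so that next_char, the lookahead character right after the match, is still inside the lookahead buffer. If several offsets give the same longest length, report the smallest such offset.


Try each offset into the search buffer:
  offset=1 (pos 3, char 'c'): match length 3
  offset=2 (pos 2, char 'c'): match length 3
  offset=3 (pos 1, char 'd'): match length 0
  offset=4 (pos 0, char 'c'): match length 1
Longest match has length 3, found at offsets 1, 2; take the smallest, offset 1.
next_char = character at position 4 + 3 = 7 -> 'c'

Best match: offset=1, length=3 (matching 'ccc' starting at position 3)
LZ77 triple: (1, 3, 'c')


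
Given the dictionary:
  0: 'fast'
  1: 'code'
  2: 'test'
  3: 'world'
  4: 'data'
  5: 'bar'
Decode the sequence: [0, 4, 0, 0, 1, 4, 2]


Look up each index in the dictionary:
  0 -> 'fast'
  4 -> 'data'
  0 -> 'fast'
  0 -> 'fast'
  1 -> 'code'
  4 -> 'data'
  2 -> 'test'

Decoded: "fast data fast fast code data test"


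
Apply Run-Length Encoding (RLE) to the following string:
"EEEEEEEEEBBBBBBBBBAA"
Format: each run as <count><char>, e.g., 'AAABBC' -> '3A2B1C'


Scanning runs left to right:
  i=0: run of 'E' x 9 -> '9E'
  i=9: run of 'B' x 9 -> '9B'
  i=18: run of 'A' x 2 -> '2A'

RLE = 9E9B2A


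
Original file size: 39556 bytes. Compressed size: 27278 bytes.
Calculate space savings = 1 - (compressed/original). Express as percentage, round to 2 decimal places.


ratio = compressed/original = 27278/39556 = 0.689605
savings = 1 - ratio = 1 - 0.689605 = 0.310395
as a percentage: 0.310395 * 100 = 31.04%

Space savings = 1 - 27278/39556 = 31.04%


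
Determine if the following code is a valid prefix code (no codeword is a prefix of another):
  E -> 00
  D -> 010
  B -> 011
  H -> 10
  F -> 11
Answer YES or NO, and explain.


Checking each pair (does one codeword prefix another?):
  E='00' vs D='010': no prefix
  E='00' vs B='011': no prefix
  E='00' vs H='10': no prefix
  E='00' vs F='11': no prefix
  D='010' vs E='00': no prefix
  D='010' vs B='011': no prefix
  D='010' vs H='10': no prefix
  D='010' vs F='11': no prefix
  B='011' vs E='00': no prefix
  B='011' vs D='010': no prefix
  B='011' vs H='10': no prefix
  B='011' vs F='11': no prefix
  H='10' vs E='00': no prefix
  H='10' vs D='010': no prefix
  H='10' vs B='011': no prefix
  H='10' vs F='11': no prefix
  F='11' vs E='00': no prefix
  F='11' vs D='010': no prefix
  F='11' vs B='011': no prefix
  F='11' vs H='10': no prefix
No violation found over all pairs.

YES -- this is a valid prefix code. No codeword is a prefix of any other codeword.


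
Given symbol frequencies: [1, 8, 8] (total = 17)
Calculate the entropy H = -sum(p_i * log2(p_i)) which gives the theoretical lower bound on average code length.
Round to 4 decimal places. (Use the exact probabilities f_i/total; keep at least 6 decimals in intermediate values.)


Per-symbol terms -p_i * log2(p_i) with p_i = f_i/17:
  p = 1/17 = 0.058824: log2(p) = -4.087463, -p*log2(p) = 0.240439
  p = 8/17 = 0.470588: log2(p) = -1.087463, -p*log2(p) = 0.511747
  p = 8/17 = 0.470588: log2(p) = -1.087463, -p*log2(p) = 0.511747
H = 0.240439 + 0.511747 + 0.511747 = 1.263933

H = 1.2639 bits/symbol


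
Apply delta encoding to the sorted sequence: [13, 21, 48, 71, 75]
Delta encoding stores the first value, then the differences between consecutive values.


First value: 13
Deltas:
  21 - 13 = 8
  48 - 21 = 27
  71 - 48 = 23
  75 - 71 = 4


Delta encoded: [13, 8, 27, 23, 4]


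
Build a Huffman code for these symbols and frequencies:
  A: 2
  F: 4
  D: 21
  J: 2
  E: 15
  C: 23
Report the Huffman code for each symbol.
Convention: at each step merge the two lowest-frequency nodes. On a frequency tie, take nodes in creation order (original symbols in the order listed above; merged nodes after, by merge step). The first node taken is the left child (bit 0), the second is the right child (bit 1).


Huffman tree construction:
Step 1: Merge A(2) + J(2) = 4
Step 2: Merge F(4) + (A+J)(4) = 8
Step 3: Merge (F+(A+J))(8) + E(15) = 23
Step 4: Merge D(21) + C(23) = 44
Step 5: Merge ((F+(A+J))+E)(23) + (D+C)(44) = 67
Read each symbol's code off the tree from the root (left child = 0, right child = 1).

Codes:
  A: 0010 (length 4)
  F: 000 (length 3)
  D: 10 (length 2)
  J: 0011 (length 4)
  E: 01 (length 2)
  C: 11 (length 2)
Average code length: 146/67 = 2.1791 bits/symbol


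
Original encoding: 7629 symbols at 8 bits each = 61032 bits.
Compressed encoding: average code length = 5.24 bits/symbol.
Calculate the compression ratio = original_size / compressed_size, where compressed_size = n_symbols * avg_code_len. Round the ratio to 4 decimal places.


original_size = n_symbols * orig_bits = 7629 * 8 = 61032 bits
compressed_size = n_symbols * avg_code_len = 7629 * 5.24 = 39975.96 bits
ratio = original_size / compressed_size = 61032 / 39975.96 = 1.5267

Compression ratio = 1.5267


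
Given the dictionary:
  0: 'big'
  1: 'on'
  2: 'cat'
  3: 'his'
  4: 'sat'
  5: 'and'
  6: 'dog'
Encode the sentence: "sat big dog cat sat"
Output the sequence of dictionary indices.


Look up each word in the dictionary:
  'sat' -> 4
  'big' -> 0
  'dog' -> 6
  'cat' -> 2
  'sat' -> 4

Encoded: [4, 0, 6, 2, 4]


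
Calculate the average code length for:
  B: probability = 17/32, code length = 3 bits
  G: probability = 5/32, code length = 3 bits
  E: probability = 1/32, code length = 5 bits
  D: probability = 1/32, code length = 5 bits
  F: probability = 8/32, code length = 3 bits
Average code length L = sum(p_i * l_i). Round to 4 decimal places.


Weighted contributions p_i * l_i:
  B: (17/32) * 3 = 51/32
  G: (5/32) * 3 = 15/32
  E: (1/32) * 5 = 5/32
  D: (1/32) * 5 = 5/32
  F: (8/32) * 3 = 24/32
Sum = (51 + 15 + 5 + 5 + 24)/32 = 100/32

L = 100/32 = 3.1250 bits/symbol


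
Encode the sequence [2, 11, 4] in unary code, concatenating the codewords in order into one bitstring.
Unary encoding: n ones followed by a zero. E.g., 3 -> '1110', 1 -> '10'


Encode each number as n ones followed by a terminating 0:
  2 -> 110 (3 bits)
  11 -> 111111111110 (12 bits)
  4 -> 11110 (5 bits)
Total length = 3 + 12 + 5 = 20 bits.

Unary([2, 11, 4]) = 11011111111111011110 (20 bits)


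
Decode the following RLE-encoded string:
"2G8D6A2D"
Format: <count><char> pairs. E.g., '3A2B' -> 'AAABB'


Expanding each <count><char> pair:
  2G -> 'GG'
  8D -> 'DDDDDDDD'
  6A -> 'AAAAAA'
  2D -> 'DD'

Decoded = GGDDDDDDDDAAAAAADD


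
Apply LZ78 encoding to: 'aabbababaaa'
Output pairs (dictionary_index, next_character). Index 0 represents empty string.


LZ78 encoding steps:
Dictionary: {0: ''}
Step 1: w='' (idx 0), next='a' -> output (0, 'a'), add 'a' as idx 1
Step 2: w='a' (idx 1), next='b' -> output (1, 'b'), add 'ab' as idx 2
Step 3: w='' (idx 0), next='b' -> output (0, 'b'), add 'b' as idx 3
Step 4: w='ab' (idx 2), next='a' -> output (2, 'a'), add 'aba' as idx 4
Step 5: w='b' (idx 3), next='a' -> output (3, 'a'), add 'ba' as idx 5
Step 6: w='a' (idx 1), next='a' -> output (1, 'a'), add 'aa' as idx 6


Encoded: [(0, 'a'), (1, 'b'), (0, 'b'), (2, 'a'), (3, 'a'), (1, 'a')]


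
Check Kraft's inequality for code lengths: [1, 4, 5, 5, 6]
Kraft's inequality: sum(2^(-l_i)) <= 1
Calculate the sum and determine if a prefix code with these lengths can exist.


Sum = 2^(-1) + 2^(-4) + 2^(-5) + 2^(-5) + 2^(-6)
    = 0.5 + 0.0625 + 0.03125 + 0.03125 + 0.015625
    = 41/64 = 0.640625
Since 0.640625 <= 1, Kraft's inequality IS satisfied.
A prefix code with these lengths CAN exist.

Kraft sum = 0.640625. Satisfied.


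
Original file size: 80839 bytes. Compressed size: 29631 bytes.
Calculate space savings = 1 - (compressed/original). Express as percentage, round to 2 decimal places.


ratio = compressed/original = 29631/80839 = 0.366543
savings = 1 - ratio = 1 - 0.366543 = 0.633457
as a percentage: 0.633457 * 100 = 63.35%

Space savings = 1 - 29631/80839 = 63.35%


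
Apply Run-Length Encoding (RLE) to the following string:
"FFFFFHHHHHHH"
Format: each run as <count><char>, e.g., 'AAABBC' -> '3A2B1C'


Scanning runs left to right:
  i=0: run of 'F' x 5 -> '5F'
  i=5: run of 'H' x 7 -> '7H'

RLE = 5F7H


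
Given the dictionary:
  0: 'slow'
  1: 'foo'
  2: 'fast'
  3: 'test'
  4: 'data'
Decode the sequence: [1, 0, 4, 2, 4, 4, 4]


Look up each index in the dictionary:
  1 -> 'foo'
  0 -> 'slow'
  4 -> 'data'
  2 -> 'fast'
  4 -> 'data'
  4 -> 'data'
  4 -> 'data'

Decoded: "foo slow data fast data data data"


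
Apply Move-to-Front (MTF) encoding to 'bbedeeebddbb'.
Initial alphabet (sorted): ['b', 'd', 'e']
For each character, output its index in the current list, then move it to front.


MTF encoding:
'b': index 0 in ['b', 'd', 'e'] -> ['b', 'd', 'e']
'b': index 0 in ['b', 'd', 'e'] -> ['b', 'd', 'e']
'e': index 2 in ['b', 'd', 'e'] -> ['e', 'b', 'd']
'd': index 2 in ['e', 'b', 'd'] -> ['d', 'e', 'b']
'e': index 1 in ['d', 'e', 'b'] -> ['e', 'd', 'b']
'e': index 0 in ['e', 'd', 'b'] -> ['e', 'd', 'b']
'e': index 0 in ['e', 'd', 'b'] -> ['e', 'd', 'b']
'b': index 2 in ['e', 'd', 'b'] -> ['b', 'e', 'd']
'd': index 2 in ['b', 'e', 'd'] -> ['d', 'b', 'e']
'd': index 0 in ['d', 'b', 'e'] -> ['d', 'b', 'e']
'b': index 1 in ['d', 'b', 'e'] -> ['b', 'd', 'e']
'b': index 0 in ['b', 'd', 'e'] -> ['b', 'd', 'e']


Output: [0, 0, 2, 2, 1, 0, 0, 2, 2, 0, 1, 0]


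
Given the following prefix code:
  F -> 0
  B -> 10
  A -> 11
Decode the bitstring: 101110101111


Decoding step by step:
Bits 10 -> B
Bits 11 -> A
Bits 10 -> B
Bits 10 -> B
Bits 11 -> A
Bits 11 -> A


Decoded message: BABBAA


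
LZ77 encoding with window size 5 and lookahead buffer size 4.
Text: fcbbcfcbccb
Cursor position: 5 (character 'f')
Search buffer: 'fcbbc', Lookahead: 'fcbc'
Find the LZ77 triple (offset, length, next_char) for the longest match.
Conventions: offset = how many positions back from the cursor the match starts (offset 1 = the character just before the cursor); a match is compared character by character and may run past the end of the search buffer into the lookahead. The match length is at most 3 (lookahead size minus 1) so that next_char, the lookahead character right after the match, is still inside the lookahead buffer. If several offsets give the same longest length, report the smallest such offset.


Try each offset into the search buffer:
  offset=1 (pos 4, char 'c'): match length 0
  offset=2 (pos 3, char 'b'): match length 0
  offset=3 (pos 2, char 'b'): match length 0
  offset=4 (pos 1, char 'c'): match length 0
  offset=5 (pos 0, char 'f'): match length 3
Longest match has length 3 at offset 5.
next_char = character at position 5 + 3 = 8 -> 'c'

Best match: offset=5, length=3 (matching 'fcb' starting at position 0)
LZ77 triple: (5, 3, 'c')


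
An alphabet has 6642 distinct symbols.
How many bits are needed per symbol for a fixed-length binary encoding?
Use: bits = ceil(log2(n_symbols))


log2(6642) = 12.6974
Bracket: 2^12 = 4096 < 6642 <= 2^13 = 8192
So ceil(log2(6642)) = 13

bits = ceil(log2(6642)) = ceil(12.6974) = 13 bits


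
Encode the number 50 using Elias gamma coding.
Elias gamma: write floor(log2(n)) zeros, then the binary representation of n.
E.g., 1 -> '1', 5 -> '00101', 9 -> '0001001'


num_bits = floor(log2(50)) + 1 = 6
leading_zeros = num_bits - 1 = 5
binary(50) = 110010

Elias gamma(50) = '00000' + '110010' = 00000110010 (11 bits)


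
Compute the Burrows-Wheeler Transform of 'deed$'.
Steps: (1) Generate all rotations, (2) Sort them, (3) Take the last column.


Rotations (sorted):
  0: $deed -> last char: d
  1: d$dee -> last char: e
  2: deed$ -> last char: $
  3: ed$de -> last char: e
  4: eed$d -> last char: d


BWT = de$ed


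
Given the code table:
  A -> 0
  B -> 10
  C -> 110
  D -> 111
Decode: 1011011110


Decoding:
10 -> B
110 -> C
111 -> D
10 -> B


Result: BCDB


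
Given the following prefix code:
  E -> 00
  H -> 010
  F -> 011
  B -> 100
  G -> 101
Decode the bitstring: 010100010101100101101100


Decoding step by step:
Bits 010 -> H
Bits 100 -> B
Bits 010 -> H
Bits 101 -> G
Bits 100 -> B
Bits 101 -> G
Bits 101 -> G
Bits 100 -> B


Decoded message: HBHGBGGB


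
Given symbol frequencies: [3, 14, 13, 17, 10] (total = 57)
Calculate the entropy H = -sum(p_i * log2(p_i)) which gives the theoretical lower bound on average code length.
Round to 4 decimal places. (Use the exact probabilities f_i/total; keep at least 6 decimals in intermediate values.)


Per-symbol terms -p_i * log2(p_i) with p_i = f_i/57:
  p = 3/57 = 0.052632: log2(p) = -4.247928, -p*log2(p) = 0.223575
  p = 14/57 = 0.245614: log2(p) = -2.025535, -p*log2(p) = 0.497500
  p = 13/57 = 0.228070: log2(p) = -2.132450, -p*log2(p) = 0.486348
  p = 17/57 = 0.298246: log2(p) = -1.745427, -p*log2(p) = 0.520566
  p = 10/57 = 0.175439: log2(p) = -2.510962, -p*log2(p) = 0.440520
H = 0.223575 + 0.497500 + 0.486348 + 0.520566 + 0.440520 = 2.168509

H = 2.1685 bits/symbol


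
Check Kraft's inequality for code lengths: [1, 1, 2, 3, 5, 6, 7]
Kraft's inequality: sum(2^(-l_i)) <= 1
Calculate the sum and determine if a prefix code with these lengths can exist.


Sum = 2^(-1) + 2^(-1) + 2^(-2) + 2^(-3) + 2^(-5) + 2^(-6) + 2^(-7)
    = 0.5 + 0.5 + 0.25 + 0.125 + 0.03125 + 0.015625 + 0.0078125
    = 183/128 = 1.4296875
Since 1.4296875 > 1, Kraft's inequality is NOT satisfied.
A prefix code with these lengths CANNOT exist.

Kraft sum = 1.4296875. Not satisfied.


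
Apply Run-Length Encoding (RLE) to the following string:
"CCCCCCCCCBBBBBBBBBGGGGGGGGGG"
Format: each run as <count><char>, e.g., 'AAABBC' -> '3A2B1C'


Scanning runs left to right:
  i=0: run of 'C' x 9 -> '9C'
  i=9: run of 'B' x 9 -> '9B'
  i=18: run of 'G' x 10 -> '10G'

RLE = 9C9B10G


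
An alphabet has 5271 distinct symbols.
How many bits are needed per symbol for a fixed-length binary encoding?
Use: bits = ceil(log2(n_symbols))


log2(5271) = 12.3639
Bracket: 2^12 = 4096 < 5271 <= 2^13 = 8192
So ceil(log2(5271)) = 13

bits = ceil(log2(5271)) = ceil(12.3639) = 13 bits


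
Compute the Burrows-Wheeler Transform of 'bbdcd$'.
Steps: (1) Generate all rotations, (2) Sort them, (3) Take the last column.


Rotations (sorted):
  0: $bbdcd -> last char: d
  1: bbdcd$ -> last char: $
  2: bdcd$b -> last char: b
  3: cd$bbd -> last char: d
  4: d$bbdc -> last char: c
  5: dcd$bb -> last char: b


BWT = d$bdcb


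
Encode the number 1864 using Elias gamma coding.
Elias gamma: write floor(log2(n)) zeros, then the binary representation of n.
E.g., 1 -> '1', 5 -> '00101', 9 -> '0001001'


num_bits = floor(log2(1864)) + 1 = 11
leading_zeros = num_bits - 1 = 10
binary(1864) = 11101001000

Elias gamma(1864) = '0000000000' + '11101001000' = 000000000011101001000 (21 bits)


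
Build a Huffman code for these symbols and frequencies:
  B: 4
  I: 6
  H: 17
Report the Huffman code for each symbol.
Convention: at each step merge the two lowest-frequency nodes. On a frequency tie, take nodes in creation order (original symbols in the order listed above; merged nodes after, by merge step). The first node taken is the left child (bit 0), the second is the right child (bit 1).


Huffman tree construction:
Step 1: Merge B(4) + I(6) = 10
Step 2: Merge (B+I)(10) + H(17) = 27
Read each symbol's code off the tree from the root (left child = 0, right child = 1).

Codes:
  B: 00 (length 2)
  I: 01 (length 2)
  H: 1 (length 1)
Average code length: 37/27 = 1.3704 bits/symbol


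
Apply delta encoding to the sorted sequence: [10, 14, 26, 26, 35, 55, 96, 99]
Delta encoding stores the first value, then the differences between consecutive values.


First value: 10
Deltas:
  14 - 10 = 4
  26 - 14 = 12
  26 - 26 = 0
  35 - 26 = 9
  55 - 35 = 20
  96 - 55 = 41
  99 - 96 = 3


Delta encoded: [10, 4, 12, 0, 9, 20, 41, 3]


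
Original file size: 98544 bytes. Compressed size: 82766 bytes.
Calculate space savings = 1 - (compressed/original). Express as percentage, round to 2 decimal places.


ratio = compressed/original = 82766/98544 = 0.839889
savings = 1 - ratio = 1 - 0.839889 = 0.160111
as a percentage: 0.160111 * 100 = 16.01%

Space savings = 1 - 82766/98544 = 16.01%


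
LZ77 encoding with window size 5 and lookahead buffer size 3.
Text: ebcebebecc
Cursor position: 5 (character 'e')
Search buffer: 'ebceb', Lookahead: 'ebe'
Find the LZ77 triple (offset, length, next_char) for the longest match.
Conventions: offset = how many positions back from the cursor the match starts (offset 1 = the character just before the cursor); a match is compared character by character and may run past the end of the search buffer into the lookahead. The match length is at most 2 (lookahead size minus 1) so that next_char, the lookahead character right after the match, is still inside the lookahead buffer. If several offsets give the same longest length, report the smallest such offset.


Try each offset into the search buffer:
  offset=1 (pos 4, char 'b'): match length 0
  offset=2 (pos 3, char 'e'): match length 2
  offset=3 (pos 2, char 'c'): match length 0
  offset=4 (pos 1, char 'b'): match length 0
  offset=5 (pos 0, char 'e'): match length 2
Longest match has length 2, found at offsets 2, 5; take the smallest, offset 2.
next_char = character at position 5 + 2 = 7 -> 'e'

Best match: offset=2, length=2 (matching 'eb' starting at position 3)
LZ77 triple: (2, 2, 'e')


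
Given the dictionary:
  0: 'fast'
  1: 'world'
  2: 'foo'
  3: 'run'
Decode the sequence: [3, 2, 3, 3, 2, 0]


Look up each index in the dictionary:
  3 -> 'run'
  2 -> 'foo'
  3 -> 'run'
  3 -> 'run'
  2 -> 'foo'
  0 -> 'fast'

Decoded: "run foo run run foo fast"


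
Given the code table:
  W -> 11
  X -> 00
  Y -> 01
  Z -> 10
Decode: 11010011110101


Decoding:
11 -> W
01 -> Y
00 -> X
11 -> W
11 -> W
01 -> Y
01 -> Y


Result: WYXWWYY


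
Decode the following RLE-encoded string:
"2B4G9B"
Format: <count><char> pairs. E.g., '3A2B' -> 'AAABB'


Expanding each <count><char> pair:
  2B -> 'BB'
  4G -> 'GGGG'
  9B -> 'BBBBBBBBB'

Decoded = BBGGGGBBBBBBBBB


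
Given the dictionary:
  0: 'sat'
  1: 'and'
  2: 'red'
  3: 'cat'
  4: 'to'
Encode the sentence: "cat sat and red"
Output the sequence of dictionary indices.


Look up each word in the dictionary:
  'cat' -> 3
  'sat' -> 0
  'and' -> 1
  'red' -> 2

Encoded: [3, 0, 1, 2]


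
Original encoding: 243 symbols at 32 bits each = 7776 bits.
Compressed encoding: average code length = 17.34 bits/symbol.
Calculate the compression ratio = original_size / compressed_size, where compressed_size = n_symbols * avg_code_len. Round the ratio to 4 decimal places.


original_size = n_symbols * orig_bits = 243 * 32 = 7776 bits
compressed_size = n_symbols * avg_code_len = 243 * 17.34 = 4213.62 bits
ratio = original_size / compressed_size = 7776 / 4213.62 = 1.8454

Compression ratio = 1.8454


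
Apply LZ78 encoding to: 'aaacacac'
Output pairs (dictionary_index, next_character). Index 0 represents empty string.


LZ78 encoding steps:
Dictionary: {0: ''}
Step 1: w='' (idx 0), next='a' -> output (0, 'a'), add 'a' as idx 1
Step 2: w='a' (idx 1), next='a' -> output (1, 'a'), add 'aa' as idx 2
Step 3: w='' (idx 0), next='c' -> output (0, 'c'), add 'c' as idx 3
Step 4: w='a' (idx 1), next='c' -> output (1, 'c'), add 'ac' as idx 4
Step 5: w='ac' (idx 4), end of input -> output (4, '')


Encoded: [(0, 'a'), (1, 'a'), (0, 'c'), (1, 'c'), (4, '')]


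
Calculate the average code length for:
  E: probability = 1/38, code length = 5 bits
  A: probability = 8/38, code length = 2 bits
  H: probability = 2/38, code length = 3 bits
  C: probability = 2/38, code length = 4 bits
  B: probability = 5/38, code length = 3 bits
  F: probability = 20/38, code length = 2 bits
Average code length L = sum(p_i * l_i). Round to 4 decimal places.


Weighted contributions p_i * l_i:
  E: (1/38) * 5 = 5/38
  A: (8/38) * 2 = 16/38
  H: (2/38) * 3 = 6/38
  C: (2/38) * 4 = 8/38
  B: (5/38) * 3 = 15/38
  F: (20/38) * 2 = 40/38
Sum = (5 + 16 + 6 + 8 + 15 + 40)/38 = 90/38

L = 90/38 = 2.3684 bits/symbol


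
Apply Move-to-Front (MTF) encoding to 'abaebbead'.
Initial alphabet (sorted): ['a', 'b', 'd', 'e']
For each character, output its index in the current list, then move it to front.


MTF encoding:
'a': index 0 in ['a', 'b', 'd', 'e'] -> ['a', 'b', 'd', 'e']
'b': index 1 in ['a', 'b', 'd', 'e'] -> ['b', 'a', 'd', 'e']
'a': index 1 in ['b', 'a', 'd', 'e'] -> ['a', 'b', 'd', 'e']
'e': index 3 in ['a', 'b', 'd', 'e'] -> ['e', 'a', 'b', 'd']
'b': index 2 in ['e', 'a', 'b', 'd'] -> ['b', 'e', 'a', 'd']
'b': index 0 in ['b', 'e', 'a', 'd'] -> ['b', 'e', 'a', 'd']
'e': index 1 in ['b', 'e', 'a', 'd'] -> ['e', 'b', 'a', 'd']
'a': index 2 in ['e', 'b', 'a', 'd'] -> ['a', 'e', 'b', 'd']
'd': index 3 in ['a', 'e', 'b', 'd'] -> ['d', 'a', 'e', 'b']


Output: [0, 1, 1, 3, 2, 0, 1, 2, 3]


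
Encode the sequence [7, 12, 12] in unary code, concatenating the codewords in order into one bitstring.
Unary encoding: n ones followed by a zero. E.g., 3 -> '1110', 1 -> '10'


Encode each number as n ones followed by a terminating 0:
  7 -> 11111110 (8 bits)
  12 -> 1111111111110 (13 bits)
  12 -> 1111111111110 (13 bits)
Total length = 8 + 13 + 13 = 34 bits.

Unary([7, 12, 12]) = 1111111011111111111101111111111110 (34 bits)


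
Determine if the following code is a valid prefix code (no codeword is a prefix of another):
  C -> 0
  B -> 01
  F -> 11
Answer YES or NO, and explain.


Checking each pair (does one codeword prefix another?):
  C='0' vs B='01': prefix -- VIOLATION

NO -- this is NOT a valid prefix code. C (0) is a prefix of B (01).


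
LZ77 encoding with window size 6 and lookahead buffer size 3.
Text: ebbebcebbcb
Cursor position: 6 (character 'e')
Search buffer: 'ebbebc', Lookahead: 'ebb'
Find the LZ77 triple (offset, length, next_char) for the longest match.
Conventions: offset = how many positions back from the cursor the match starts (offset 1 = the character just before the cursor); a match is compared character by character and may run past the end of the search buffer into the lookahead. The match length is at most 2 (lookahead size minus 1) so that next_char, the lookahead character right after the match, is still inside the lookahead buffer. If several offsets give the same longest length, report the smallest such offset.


Try each offset into the search buffer:
  offset=1 (pos 5, char 'c'): match length 0
  offset=2 (pos 4, char 'b'): match length 0
  offset=3 (pos 3, char 'e'): match length 2
  offset=4 (pos 2, char 'b'): match length 0
  offset=5 (pos 1, char 'b'): match length 0
  offset=6 (pos 0, char 'e'): match length 2
Longest match has length 2, found at offsets 3, 6; take the smallest, offset 3.
next_char = character at position 6 + 2 = 8 -> 'b'

Best match: offset=3, length=2 (matching 'eb' starting at position 3)
LZ77 triple: (3, 2, 'b')


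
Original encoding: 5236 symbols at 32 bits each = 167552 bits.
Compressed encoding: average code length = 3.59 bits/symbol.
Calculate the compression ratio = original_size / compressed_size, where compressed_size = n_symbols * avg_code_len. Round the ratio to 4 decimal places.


original_size = n_symbols * orig_bits = 5236 * 32 = 167552 bits
compressed_size = n_symbols * avg_code_len = 5236 * 3.59 = 18797.24 bits
ratio = original_size / compressed_size = 167552 / 18797.24 = 8.9136

Compression ratio = 8.9136


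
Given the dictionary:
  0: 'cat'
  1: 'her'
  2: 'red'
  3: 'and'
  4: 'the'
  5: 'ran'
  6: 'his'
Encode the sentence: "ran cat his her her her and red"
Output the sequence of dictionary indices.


Look up each word in the dictionary:
  'ran' -> 5
  'cat' -> 0
  'his' -> 6
  'her' -> 1
  'her' -> 1
  'her' -> 1
  'and' -> 3
  'red' -> 2

Encoded: [5, 0, 6, 1, 1, 1, 3, 2]


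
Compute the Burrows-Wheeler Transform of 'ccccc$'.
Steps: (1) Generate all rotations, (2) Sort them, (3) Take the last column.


Rotations (sorted):
  0: $ccccc -> last char: c
  1: c$cccc -> last char: c
  2: cc$ccc -> last char: c
  3: ccc$cc -> last char: c
  4: cccc$c -> last char: c
  5: ccccc$ -> last char: $


BWT = ccccc$
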